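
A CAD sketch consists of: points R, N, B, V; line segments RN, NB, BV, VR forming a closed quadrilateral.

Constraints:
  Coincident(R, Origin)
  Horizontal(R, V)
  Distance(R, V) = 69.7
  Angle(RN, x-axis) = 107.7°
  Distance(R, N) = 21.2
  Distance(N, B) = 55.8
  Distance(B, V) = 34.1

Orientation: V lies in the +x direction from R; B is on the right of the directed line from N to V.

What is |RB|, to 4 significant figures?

40.47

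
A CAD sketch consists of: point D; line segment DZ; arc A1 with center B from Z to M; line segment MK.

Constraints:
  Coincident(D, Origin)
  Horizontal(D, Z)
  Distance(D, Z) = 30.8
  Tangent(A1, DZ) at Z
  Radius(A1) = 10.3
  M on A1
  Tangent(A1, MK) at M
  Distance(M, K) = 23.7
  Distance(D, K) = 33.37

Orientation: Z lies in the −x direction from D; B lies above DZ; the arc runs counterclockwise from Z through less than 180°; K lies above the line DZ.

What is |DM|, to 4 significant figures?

22.19

Checks: |BM| = 10.30 ✓; ∠(BM, MK) = 90.00° ✓; |MK| = 23.70 ✓; |DK| = 33.37 ✓.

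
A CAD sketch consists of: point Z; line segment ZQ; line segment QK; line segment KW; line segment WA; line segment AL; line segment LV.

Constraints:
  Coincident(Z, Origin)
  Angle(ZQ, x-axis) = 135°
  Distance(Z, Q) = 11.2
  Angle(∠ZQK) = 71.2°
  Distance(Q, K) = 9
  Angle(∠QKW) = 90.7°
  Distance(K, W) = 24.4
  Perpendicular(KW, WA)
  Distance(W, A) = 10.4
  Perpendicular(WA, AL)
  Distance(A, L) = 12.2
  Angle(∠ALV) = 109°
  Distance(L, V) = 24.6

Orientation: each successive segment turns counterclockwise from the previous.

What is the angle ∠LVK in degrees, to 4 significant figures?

37.05°

Z is at the origin; ZQ runs at 135.0° with length 11.2, so Q = (-7.920, 7.920). ∠ZQK = 71.2° gives QK at -116.2° from the x-axis; with |QK| = 9.0, K = (-11.89, -0.1557). ∠QKW = 90.7° gives KW at -26.90° from the x-axis; with |KW| = 24.4, W = (9.867, -11.20). KW ⟂ WA, so WA runs at 63.10°; with |WA| = 10.4, A = (14.57, -1.920). WA is perpendicular to AL, so AL runs at 153.1°; with |AL| = 12.2, L = (3.692, 3.599). ∠ALV = 109.0° gives LV at -135.9° from the x-axis; with |LV| = 24.6, V = (-13.97, -13.52). Then cos ∠LVK = VL·VK / (|VL||VK|), giving 37.05°.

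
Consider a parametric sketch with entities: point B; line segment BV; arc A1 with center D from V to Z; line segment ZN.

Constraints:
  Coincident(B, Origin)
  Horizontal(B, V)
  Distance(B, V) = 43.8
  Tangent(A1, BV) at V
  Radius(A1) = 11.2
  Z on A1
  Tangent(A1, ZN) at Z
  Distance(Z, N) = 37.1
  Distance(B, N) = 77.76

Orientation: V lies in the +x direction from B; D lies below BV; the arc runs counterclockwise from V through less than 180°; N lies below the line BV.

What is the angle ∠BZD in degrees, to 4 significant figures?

103.7°

Checks: |DZ| = 11.20 ✓; ∠(DZ, ZN) = 90.00° ✓; |ZN| = 37.10 ✓; |BN| = 77.76 ✓.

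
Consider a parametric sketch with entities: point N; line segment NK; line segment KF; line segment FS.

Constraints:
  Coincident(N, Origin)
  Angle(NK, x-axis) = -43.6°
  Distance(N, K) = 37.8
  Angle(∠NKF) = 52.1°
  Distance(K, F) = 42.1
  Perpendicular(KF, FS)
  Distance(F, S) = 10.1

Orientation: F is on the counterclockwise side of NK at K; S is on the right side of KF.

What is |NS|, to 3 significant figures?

44.2

N is at the origin; NK runs at -43.6° with length 37.8, so K = 37.8·(cos -43.6°, sin -43.6°) = (27.4, -26.1). ∠NKF = 52.1°, so KF runs at -43.6° + (180° − 52.1°) = 84.3° from the x-axis; with |KF| = 42.1, F = K + 42.1·(cos 84.3°, sin 84.3°) = (31.6, 15.8). KF ⟂ FS; with |FS| = 10.1 on the right of KF, S = F + 10.1·(0.995, -0.0993) = (41.6, 14.8). Then |NS| = |S − N| = 44.2.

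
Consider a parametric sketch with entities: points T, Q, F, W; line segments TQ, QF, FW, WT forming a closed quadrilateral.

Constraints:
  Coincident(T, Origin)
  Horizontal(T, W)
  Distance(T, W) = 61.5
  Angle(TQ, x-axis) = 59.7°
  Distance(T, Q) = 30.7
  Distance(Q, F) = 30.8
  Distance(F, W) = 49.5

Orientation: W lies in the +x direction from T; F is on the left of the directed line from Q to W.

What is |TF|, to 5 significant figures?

60.221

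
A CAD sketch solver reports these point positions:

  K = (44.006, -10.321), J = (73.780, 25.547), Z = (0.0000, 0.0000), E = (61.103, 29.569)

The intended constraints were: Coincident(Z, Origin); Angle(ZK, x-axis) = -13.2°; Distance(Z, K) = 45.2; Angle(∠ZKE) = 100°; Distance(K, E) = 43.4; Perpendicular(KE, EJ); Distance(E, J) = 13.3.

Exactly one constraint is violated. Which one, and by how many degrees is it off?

Perpendicular(KE, EJ) — off by 5.60°.

Z = (0.00, 0.00) ✓; ZK at -13.20° ✓; |ZK| = 45.20 ✓; ∠ZKE = 100.0° ✓; |KE| = 43.40 ✓; ∠(KE, EJ) = 84.40° ✗; |EJ| = 13.30 ✓.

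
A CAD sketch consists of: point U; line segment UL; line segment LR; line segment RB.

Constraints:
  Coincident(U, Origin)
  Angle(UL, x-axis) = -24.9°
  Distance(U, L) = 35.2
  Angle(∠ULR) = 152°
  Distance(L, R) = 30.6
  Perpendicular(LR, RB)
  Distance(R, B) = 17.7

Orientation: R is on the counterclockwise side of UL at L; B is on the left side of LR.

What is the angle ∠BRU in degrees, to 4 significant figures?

75.00°

U is at the origin; UL runs at -24.9° with length 35.2, so L = 35.2·(cos -24.9°, sin -24.9°) = (31.93, -14.82). ∠ULR = 152.0°, so LR runs at -24.9° + (180° − 152.0°) = 3.100° from the x-axis; with |LR| = 30.6, R = L + 30.6·(cos 3.100°, sin 3.100°) = (62.48, -13.17). The perpendicularity gives RB at right angles to LR; with |RB| = 17.7 on the left of LR, B = R + 17.7·(-0.05408, 0.9985) = (61.53, 4.508). Then cos ∠BRU = RB·RU / (|RB||RU|), giving 75.00°.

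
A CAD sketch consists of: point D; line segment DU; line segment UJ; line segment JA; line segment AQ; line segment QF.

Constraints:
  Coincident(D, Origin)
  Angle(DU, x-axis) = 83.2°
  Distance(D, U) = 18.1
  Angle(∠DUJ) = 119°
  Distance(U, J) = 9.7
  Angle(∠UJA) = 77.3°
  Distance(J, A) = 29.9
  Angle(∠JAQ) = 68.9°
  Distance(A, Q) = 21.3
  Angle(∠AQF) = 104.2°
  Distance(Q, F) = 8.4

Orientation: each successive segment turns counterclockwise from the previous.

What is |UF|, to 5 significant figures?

15.056

D is at the origin; DU runs at 83.2° with length 18.1, so U = (2.1431, 17.973). ∠DUJ = 119.0° gives UJ at 144.20° from the x-axis; with |UJ| = 9.7, J = (-5.7242, 23.647). ∠UJA = 77.3° gives JA at -113.10° from the x-axis; with |JA| = 29.9, A = (-17.455, -3.8559). ∠JAQ = 68.9° gives AQ at -2.0000° from the x-axis; with |AQ| = 21.3, Q = (3.8319, -4.5993). ∠AQF = 104.2° gives QF at 73.800° from the x-axis; with |QF| = 8.4, F = (6.1755, 3.4672). Then |UF| = |F − U| = 15.056.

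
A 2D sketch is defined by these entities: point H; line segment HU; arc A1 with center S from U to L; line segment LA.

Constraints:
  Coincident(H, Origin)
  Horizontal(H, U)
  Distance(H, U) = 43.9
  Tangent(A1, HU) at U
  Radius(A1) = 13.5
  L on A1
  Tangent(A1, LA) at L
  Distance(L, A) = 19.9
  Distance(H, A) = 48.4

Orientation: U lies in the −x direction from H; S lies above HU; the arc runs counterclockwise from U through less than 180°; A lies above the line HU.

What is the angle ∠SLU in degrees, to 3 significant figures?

41.0°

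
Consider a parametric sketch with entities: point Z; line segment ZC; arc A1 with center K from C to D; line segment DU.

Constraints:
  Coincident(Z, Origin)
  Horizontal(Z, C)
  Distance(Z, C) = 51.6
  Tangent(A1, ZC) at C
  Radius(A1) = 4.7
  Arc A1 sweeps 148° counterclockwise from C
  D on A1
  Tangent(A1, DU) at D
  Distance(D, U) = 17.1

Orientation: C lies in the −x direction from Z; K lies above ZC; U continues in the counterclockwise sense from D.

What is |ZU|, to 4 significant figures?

66.04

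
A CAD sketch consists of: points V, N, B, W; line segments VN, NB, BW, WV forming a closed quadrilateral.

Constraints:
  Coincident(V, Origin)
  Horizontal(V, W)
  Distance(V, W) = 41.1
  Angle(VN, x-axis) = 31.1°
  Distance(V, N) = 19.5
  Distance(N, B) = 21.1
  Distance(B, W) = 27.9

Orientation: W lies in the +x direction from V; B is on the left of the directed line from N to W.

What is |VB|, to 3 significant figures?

40.1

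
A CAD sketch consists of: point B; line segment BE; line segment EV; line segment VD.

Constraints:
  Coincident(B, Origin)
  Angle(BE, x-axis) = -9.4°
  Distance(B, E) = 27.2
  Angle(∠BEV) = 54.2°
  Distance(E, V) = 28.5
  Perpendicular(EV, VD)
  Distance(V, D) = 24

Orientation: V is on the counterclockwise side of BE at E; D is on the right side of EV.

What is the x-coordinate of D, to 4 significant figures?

35.66

∠BEV = 54.2°, so EV runs at -9.4° + (180° − 54.2°) = 116.4° from the x-axis; with |EV| = 28.5, V = E + 28.5·(cos 116.4°, sin 116.4°) = (14.16, 21.09). EV ⟂ VD; with |VD| = 24.0 on the right of EV, D = V + 24.0·(0.8957, 0.4446) = (35.66, 31.76). So D.x = 35.66.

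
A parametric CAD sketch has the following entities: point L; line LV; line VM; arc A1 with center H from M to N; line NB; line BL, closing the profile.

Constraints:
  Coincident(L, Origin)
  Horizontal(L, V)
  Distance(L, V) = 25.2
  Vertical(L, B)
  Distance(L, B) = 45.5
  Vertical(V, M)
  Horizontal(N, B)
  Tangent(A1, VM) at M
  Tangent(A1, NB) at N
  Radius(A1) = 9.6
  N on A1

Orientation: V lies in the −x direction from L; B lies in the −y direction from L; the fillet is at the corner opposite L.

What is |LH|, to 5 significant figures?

39.143

L is at the origin; LV is horizontal with |LV| = 25.2 and V on the −x side, so V = (-25.200, 0.0000). LB is vertical with |LB| = 45.5 and B on the −y side, so B = (0.0000, -45.500). The virtual corner opposite L is at (-25.200, -45.500). Tangency of A1 to VM means the radius HM is perpendicular to VM and tangency of A1 to NB means the radius HN is perpendicular to NB, with radius 9.6, so the center H sits 9.6 in from both sides at H = (-15.600, -35.900). Then |LH| = |H − L| = 39.143.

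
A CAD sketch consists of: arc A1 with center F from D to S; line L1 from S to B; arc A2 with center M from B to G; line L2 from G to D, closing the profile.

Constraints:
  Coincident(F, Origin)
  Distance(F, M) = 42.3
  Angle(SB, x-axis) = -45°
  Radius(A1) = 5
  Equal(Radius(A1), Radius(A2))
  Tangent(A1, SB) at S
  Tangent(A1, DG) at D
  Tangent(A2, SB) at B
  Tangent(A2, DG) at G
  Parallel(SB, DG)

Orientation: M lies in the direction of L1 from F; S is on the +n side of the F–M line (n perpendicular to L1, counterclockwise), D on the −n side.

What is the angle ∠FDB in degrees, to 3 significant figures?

76.7°

Tangency of A1 to both parallel lines with radius 5.0 puts S and D at F ± 5.0·n: S = (3.54, 3.54), D = (-3.54, -3.54). Equal radii place B and G the same way about M: B = M + 5.0·n = (33.4, -26.4), G = M − 5.0·n = (26.4, -33.4). Then cos ∠FDB = DF·DB / (|DF||DB|), giving 76.7°.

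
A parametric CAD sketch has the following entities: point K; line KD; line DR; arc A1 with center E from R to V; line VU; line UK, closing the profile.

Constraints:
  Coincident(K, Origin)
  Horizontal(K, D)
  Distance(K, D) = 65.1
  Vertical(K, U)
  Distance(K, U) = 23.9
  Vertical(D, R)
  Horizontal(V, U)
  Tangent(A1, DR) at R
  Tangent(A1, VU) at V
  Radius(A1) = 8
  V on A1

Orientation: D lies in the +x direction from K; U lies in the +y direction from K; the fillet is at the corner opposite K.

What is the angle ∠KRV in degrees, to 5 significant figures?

58.725°

K is at the origin; KD is horizontal with |KD| = 65.1 and D on the +x side, so D = (65.100, 0.0000). K and U share the same x with |KU| = 23.9 and U on the +y side, so U = (0.0000, 23.900). The virtual corner opposite K is at (65.100, 23.900). The tangent condition forces ER to be normal to DR and tangency of A1 to VU means the radius EV is perpendicular to VU, with radius 8.0, so the center E sits 8.0 in from both sides at E = (57.100, 15.900). That places the tangent points at R = (65.100, 15.900) on DR and V = (57.100, 23.900) on VU. Then cos ∠KRV = RK·RV / (|RK||RV|), giving 58.725°.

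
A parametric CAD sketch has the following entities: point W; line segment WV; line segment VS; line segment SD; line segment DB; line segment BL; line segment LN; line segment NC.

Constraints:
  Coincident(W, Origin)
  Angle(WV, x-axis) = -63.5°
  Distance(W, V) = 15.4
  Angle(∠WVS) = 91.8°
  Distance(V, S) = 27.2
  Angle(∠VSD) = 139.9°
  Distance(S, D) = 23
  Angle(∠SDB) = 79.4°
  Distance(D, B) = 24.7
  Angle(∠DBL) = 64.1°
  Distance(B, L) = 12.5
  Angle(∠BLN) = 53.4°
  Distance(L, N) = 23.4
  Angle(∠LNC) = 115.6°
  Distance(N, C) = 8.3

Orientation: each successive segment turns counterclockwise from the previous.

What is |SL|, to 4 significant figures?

18.83

W is at the origin; WV runs at -63.5° with length 15.4, so V = (6.871, -13.78). ∠WVS = 91.8° gives VS at 24.70° from the x-axis; with |VS| = 27.2, S = (31.58, -2.416). ∠VSD = 139.9° gives SD at 64.80° from the x-axis; with |SD| = 23.0, D = (41.38, 18.40). ∠SDB = 79.4° gives DB at 165.4° from the x-axis; with |DB| = 24.7, B = (17.47, 24.62). ∠DBL = 64.1° gives BL at -78.70° from the x-axis; with |BL| = 12.5, L = (19.92, 12.36). Then |SL| = |L − S| = 18.83.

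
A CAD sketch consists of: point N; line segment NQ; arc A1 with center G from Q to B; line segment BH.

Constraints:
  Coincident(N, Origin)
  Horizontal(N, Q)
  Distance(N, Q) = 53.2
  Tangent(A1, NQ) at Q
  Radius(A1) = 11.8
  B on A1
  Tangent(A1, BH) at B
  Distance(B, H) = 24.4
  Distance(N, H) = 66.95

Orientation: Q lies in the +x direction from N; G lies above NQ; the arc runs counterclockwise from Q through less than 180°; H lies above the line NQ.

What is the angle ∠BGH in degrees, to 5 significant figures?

64.191°

Checks: N.y = 0.00, Q.y = 0.00 ✓; |GB| = 11.80 ✓; ∠(GB, BH) = 90.00° ✓; |BH| = 24.40 ✓; |NH| = 66.95 ✓.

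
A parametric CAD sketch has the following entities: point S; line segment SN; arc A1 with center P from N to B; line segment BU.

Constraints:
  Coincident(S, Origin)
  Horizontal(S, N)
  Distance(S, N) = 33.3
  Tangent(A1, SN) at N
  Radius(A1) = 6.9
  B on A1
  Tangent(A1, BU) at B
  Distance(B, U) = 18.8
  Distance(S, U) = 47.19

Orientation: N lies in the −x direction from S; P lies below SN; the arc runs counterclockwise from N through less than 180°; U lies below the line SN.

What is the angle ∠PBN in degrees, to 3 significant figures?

43.8°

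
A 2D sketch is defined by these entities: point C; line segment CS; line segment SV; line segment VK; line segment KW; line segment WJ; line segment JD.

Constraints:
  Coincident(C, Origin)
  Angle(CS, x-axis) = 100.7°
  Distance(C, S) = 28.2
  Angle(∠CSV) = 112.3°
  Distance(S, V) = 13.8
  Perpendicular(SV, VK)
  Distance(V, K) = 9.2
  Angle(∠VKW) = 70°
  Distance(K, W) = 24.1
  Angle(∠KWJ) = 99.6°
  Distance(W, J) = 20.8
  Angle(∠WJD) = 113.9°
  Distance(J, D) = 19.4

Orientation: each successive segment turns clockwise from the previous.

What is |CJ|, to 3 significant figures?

45.9

C is at the origin; CS runs at 100.7° with length 28.2, so S = (-5.24, 27.7). ∠CSV = 112.3° gives SV at 33.0° from the x-axis; with |SV| = 13.8, V = (6.34, 35.2). The perpendicularity gives VK at right angles to SV, so VK runs at -57.0°; with |VK| = 9.2, K = (11.3, 27.5). ∠VKW = 70.0° gives KW at -167° from the x-axis; with |KW| = 24.1, W = (-12.1, 22.1). ∠KWJ = 99.6° gives WJ at 113° from the x-axis; with |WJ| = 20.8, J = (-20.1, 41.3). Then |CJ| = |J − C| = 45.9.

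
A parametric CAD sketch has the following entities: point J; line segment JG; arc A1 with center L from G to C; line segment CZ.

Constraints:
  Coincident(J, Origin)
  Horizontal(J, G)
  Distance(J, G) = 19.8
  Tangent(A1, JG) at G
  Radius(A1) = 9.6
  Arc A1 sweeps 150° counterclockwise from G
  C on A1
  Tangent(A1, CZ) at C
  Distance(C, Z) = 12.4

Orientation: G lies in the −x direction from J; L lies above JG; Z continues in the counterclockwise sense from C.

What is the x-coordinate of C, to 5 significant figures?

-15.000

J is at the origin; J and G share the same y with |JG| = 19.8 and G on the −x side, so G = (-19.800, 0.0000). Since A1 is tangent to JG there, LG ⟂ JG, so L = G + (0, 9.6) = (-19.800, 9.6000). On A1, G sits at bearing -90° from L; a 150° counterclockwise sweep puts C at bearing 60°, so C = L + 9.6·(cos 60°, sin 60°) = (-15.000, 17.914). So C.x = -15.000.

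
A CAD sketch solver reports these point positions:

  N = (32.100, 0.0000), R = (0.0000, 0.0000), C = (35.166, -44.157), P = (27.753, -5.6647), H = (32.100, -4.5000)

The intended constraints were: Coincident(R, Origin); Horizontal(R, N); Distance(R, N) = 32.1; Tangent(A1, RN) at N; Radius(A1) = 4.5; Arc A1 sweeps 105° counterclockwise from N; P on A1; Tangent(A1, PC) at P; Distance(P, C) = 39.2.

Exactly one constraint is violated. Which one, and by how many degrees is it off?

Tangent(A1, PC) at P — off by 4.10°.

R = (0.00, 0.00) ✓; R.y = 0.00, N.y = 0.00 ✓; |RN| = 32.10 ✓; ∠(HN, NR) = 90.00° ✓; |HN| = 4.500 ✓; bearing(H→P) − bearing(H→N) = 105.0° ✓; |HP| = 4.500 ✓; ∠(HP, PC) = 94.10° ✗; |PC| = 39.20 ✓.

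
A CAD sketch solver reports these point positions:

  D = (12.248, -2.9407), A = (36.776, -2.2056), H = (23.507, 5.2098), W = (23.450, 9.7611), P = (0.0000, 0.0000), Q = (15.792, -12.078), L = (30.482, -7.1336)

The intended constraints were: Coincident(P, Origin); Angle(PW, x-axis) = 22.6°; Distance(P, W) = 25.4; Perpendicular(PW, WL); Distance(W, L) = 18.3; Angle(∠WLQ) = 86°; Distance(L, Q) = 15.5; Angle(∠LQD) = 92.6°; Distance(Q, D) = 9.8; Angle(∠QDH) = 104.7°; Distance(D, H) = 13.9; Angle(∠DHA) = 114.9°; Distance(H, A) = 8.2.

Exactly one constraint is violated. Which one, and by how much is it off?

Distance(H, A) = 8.2 — off by 7.00.

P = (0.00, 0.00) ✓; PW at 22.60° ✓; |PW| = 25.40 ✓; ∠(PW, WL) = 90.00° ✓; |WL| = 18.30 ✓; ∠WLQ = 86.00° ✓; |LQ| = 15.50 ✓; ∠LQD = 92.60° ✓; |QD| = 9.801 ✓; ∠QDH = 104.7° ✓; |DH| = 13.90 ✓; ∠DHA = 114.9° ✓; |HA| = 15.20 ✗.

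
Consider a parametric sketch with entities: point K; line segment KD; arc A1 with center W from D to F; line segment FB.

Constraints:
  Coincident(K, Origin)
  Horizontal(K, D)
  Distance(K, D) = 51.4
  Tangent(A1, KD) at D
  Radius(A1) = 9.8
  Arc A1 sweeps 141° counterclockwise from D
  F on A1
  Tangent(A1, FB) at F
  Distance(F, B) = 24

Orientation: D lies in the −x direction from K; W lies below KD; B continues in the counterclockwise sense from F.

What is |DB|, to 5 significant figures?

34.834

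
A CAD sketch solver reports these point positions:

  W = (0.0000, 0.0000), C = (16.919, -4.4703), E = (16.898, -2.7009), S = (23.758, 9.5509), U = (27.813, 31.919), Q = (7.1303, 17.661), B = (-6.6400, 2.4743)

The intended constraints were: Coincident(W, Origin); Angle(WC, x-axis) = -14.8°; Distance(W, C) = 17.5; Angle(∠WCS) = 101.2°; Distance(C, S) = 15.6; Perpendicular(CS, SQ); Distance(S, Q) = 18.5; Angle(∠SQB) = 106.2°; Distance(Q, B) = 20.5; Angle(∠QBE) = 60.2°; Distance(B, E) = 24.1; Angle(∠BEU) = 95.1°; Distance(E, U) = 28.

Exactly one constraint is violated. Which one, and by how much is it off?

Distance(E, U) = 28 — off by 8.30.

W = (0.00, 0.00) ✓; WC at -14.80° ✓; |WC| = 17.50 ✓; ∠WCS = 101.2° ✓; |CS| = 15.60 ✓; ∠(CS, SQ) = 90.00° ✓; |SQ| = 18.50 ✓; ∠SQB = 106.2° ✓; |QB| = 20.50 ✓; ∠QBE = 60.20° ✓; |BE| = 24.10 ✓; ∠BEU = 95.10° ✓; |EU| = 36.30 ✗.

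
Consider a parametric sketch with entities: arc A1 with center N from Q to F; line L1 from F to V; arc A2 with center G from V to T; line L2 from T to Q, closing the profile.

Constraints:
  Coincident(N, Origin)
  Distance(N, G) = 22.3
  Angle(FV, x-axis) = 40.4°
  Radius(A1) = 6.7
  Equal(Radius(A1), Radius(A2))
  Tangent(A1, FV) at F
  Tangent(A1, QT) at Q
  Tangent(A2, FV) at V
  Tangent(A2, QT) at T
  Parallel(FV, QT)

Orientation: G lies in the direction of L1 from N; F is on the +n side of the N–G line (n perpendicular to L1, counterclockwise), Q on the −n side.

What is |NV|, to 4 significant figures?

23.28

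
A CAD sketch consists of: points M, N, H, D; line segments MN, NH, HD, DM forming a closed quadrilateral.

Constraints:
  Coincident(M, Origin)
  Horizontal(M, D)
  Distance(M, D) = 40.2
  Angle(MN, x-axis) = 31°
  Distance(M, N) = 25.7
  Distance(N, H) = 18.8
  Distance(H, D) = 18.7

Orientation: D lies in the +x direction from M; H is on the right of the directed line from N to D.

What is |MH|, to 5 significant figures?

23.027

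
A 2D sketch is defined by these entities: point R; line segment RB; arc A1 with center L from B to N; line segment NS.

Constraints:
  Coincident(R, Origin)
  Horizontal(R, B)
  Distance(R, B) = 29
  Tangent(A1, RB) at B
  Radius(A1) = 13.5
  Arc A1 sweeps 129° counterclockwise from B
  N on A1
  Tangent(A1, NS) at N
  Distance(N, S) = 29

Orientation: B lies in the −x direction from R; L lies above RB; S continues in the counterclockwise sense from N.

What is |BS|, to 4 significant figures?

45.20

On A1, B sits at bearing -90° from L; a 129° counterclockwise sweep puts N at bearing 39°, so N = L + 13.5·(cos 39°, sin 39°) = (-18.51, 22.00). The tangent condition forces LN to be normal to NS, so NS runs along (−sin 39°, cos 39°); with |NS| = 29.0, S = (-36.76, 44.53). Then |BS| = |S − B| = 45.20.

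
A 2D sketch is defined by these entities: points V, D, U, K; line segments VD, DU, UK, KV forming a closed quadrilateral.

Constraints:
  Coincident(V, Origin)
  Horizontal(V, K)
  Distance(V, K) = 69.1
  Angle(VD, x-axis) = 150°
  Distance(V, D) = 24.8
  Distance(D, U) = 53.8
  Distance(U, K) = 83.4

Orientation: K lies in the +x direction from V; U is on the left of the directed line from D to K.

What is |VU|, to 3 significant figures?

57.8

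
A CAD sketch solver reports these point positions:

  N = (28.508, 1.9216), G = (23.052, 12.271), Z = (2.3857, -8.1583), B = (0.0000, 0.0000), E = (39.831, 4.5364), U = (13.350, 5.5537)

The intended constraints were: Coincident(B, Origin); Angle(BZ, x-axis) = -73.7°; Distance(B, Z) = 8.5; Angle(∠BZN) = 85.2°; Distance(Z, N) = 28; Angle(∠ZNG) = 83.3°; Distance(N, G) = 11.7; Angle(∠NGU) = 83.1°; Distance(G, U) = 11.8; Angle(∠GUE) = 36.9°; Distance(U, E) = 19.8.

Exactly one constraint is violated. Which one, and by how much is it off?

Distance(U, E) = 19.8 — off by 6.70.

B = (0.00, 0.00) ✓; BZ at -73.70° ✓; |BZ| = 8.500 ✓; ∠BZN = 85.20° ✓; |ZN| = 28.00 ✓; ∠ZNG = 83.30° ✓; |NG| = 11.70 ✓; ∠NGU = 83.10° ✓; |GU| = 11.80 ✓; ∠GUE = 36.90° ✓; |UE| = 26.50 ✗.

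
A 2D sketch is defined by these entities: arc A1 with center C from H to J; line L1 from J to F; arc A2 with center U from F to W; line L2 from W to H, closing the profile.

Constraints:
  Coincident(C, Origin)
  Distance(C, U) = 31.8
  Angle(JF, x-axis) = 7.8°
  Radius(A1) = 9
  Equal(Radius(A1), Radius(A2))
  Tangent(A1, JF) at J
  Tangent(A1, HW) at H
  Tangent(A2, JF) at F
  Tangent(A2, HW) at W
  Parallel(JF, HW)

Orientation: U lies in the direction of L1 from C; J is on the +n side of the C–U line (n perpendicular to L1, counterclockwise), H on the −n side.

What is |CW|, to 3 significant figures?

33.0

The slot axis is L1's direction at 7.8°, so u = (cos 7.8°, sin 7.8°) = (0.991, 0.136) and n = (−sin 7.8°, cos 7.8°) = (-0.136, 0.991). C is at the origin and U lies 31.8 along u from C, so U = 31.8·u = (31.5, 4.32). Tangency of A1 to both parallel lines with radius 9.0 puts J and H at C ± 9.0·n: J = (-1.22, 8.92), H = (1.22, -8.92). Equal radii place F and W the same way about U: F = U + 9.0·n = (30.3, 13.2), W = U − 9.0·n = (32.7, -4.60). Then |CW| = |W − C| = 33.0.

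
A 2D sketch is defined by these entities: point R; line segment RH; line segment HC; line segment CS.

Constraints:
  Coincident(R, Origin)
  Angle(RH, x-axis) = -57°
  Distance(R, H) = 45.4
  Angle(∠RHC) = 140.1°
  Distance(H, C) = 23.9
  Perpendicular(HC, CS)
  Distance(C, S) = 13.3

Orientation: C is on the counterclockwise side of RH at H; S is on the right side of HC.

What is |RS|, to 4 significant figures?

72.45

∠RHC = 140.1°, so HC runs at -57.0° + (180° − 140.1°) = -17.10° from the x-axis; with |HC| = 23.9, C = H + 23.9·(cos -17.10°, sin -17.10°) = (47.57, -45.10). HC ⟂ CS; with |CS| = 13.3 on the right of HC, S = C + 13.3·(-0.2940, -0.9558) = (43.66, -57.82). Then |RS| = |S − R| = 72.45.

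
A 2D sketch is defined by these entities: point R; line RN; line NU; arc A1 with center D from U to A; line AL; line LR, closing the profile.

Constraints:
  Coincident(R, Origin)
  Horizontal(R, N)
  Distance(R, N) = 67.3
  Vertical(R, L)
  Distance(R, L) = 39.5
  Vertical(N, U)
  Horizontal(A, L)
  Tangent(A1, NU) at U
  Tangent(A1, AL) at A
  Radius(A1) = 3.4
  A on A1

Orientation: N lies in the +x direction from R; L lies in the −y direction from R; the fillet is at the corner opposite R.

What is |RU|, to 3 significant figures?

76.4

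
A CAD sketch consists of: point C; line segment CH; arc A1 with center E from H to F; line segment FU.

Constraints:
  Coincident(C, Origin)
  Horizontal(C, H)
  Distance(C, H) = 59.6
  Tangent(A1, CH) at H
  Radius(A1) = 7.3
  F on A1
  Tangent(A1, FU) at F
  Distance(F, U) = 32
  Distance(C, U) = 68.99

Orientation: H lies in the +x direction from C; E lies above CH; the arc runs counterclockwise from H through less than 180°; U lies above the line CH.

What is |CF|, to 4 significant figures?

67.21

Checks: |EF| = 7.300 ✓; ∠(EF, FU) = 90.00° ✓; |FU| = 32.00 ✓; |CU| = 68.99 ✓.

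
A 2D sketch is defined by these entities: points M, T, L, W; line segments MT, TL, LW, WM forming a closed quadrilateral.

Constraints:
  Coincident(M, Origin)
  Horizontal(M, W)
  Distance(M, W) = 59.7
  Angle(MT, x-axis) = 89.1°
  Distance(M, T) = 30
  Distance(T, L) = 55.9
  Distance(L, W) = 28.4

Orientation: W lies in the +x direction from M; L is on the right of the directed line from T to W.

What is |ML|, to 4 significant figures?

37.67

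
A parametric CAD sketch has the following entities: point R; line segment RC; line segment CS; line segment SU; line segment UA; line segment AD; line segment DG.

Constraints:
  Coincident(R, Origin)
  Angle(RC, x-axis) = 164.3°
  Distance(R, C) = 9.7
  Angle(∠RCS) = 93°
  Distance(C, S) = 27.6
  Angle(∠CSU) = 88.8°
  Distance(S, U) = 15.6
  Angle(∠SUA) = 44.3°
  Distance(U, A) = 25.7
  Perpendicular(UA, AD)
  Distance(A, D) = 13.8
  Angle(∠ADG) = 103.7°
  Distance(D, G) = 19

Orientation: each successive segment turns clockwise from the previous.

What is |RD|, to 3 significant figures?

30.1

R is at the origin; RC runs at 164.3° with length 9.7, so C = (-9.34, 2.62). ∠RCS = 93.0° gives CS at 77.3° from the x-axis; with |CS| = 27.6, S = (-3.27, 29.5). ∠CSU = 88.8° gives SU at -13.9° from the x-axis; with |SU| = 15.6, U = (11.9, 25.8). ∠SUA = 44.3° gives UA at -150° from the x-axis; with |UA| = 25.7, A = (-10.3, 12.8). UA ⟂ AD, so AD runs at 120°; with |AD| = 13.8, D = (-17.3, 24.7). Then |RD| = |D − R| = 30.1.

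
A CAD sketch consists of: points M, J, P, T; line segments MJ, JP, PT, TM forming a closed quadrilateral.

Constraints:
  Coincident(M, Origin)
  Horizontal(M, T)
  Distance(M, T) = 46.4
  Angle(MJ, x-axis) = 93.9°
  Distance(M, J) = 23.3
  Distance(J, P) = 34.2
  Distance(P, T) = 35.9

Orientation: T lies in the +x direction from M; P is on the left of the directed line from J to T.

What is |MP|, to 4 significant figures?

45.19

Checks: |JP| = 34.20 ✓; |PT| = 35.90 ✓.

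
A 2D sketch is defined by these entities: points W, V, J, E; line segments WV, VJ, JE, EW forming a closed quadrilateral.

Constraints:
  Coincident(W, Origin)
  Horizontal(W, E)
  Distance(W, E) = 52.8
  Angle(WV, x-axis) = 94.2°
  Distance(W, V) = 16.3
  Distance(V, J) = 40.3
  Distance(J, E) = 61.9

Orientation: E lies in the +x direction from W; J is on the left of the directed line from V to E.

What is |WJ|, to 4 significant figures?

54.66

W is at the origin; W and E share the same y with |WE| = 52.8 and E in +x, so E = (52.8, 0). WV runs at 94.2° with |WV| = 16.3, so V = (-1.194, 16.26). J is determined by |VJ| = 40.3 and |JE| = 61.9 together: it lies at the intersection of circle(V, 40.3) and circle(E, 61.9). With |VE| = 56.39, the foot of the radical line on VE is 8.620 from V and the perpendicular offset is √(40.3² − 8.620²) = 39.37. Taking the left-of-VE solution: J = (18.41, 51.47).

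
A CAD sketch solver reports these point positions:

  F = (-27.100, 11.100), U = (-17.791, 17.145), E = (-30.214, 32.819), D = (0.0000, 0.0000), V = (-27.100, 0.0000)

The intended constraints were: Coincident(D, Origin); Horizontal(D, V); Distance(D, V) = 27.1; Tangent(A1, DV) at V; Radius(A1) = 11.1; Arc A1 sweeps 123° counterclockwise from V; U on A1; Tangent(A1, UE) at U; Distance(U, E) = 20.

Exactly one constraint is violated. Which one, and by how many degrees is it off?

Tangent(A1, UE) at U — off by 5.40°.

D = (0.00, 0.00) ✓; D.y = 0.00, V.y = 0.00 ✓; |DV| = 27.10 ✓; ∠(FV, VD) = 90.00° ✓; |FV| = 11.10 ✓; bearing(F→U) − bearing(F→V) = 123.0° ✓; |FU| = 11.10 ✓; ∠(FU, UE) = 84.60° ✗; |UE| = 20.00 ✓.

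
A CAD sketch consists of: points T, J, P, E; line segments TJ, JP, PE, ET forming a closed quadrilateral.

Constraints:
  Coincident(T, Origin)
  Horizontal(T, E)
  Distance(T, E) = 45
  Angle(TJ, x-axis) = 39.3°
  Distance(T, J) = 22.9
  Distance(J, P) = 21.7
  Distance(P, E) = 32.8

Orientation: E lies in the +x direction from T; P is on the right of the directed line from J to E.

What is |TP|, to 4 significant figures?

14.50

Checks: |JP| = 21.70 ✓; |PE| = 32.80 ✓.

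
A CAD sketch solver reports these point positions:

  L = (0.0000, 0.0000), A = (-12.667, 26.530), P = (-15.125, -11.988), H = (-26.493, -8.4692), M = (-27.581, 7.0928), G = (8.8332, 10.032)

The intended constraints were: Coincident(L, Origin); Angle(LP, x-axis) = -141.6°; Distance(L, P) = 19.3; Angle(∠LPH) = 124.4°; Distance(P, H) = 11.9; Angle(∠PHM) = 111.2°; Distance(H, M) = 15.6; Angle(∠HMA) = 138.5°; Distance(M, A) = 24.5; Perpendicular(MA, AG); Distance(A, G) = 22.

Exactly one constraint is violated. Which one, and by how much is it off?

Distance(A, G) = 22 — off by 5.10.

L = (0.00, 0.00) ✓; LP at -141.6° ✓; |LP| = 19.30 ✓; ∠LPH = 124.4° ✓; |PH| = 11.90 ✓; ∠PHM = 111.2° ✓; |HM| = 15.60 ✓; ∠HMA = 138.5° ✓; |MA| = 24.50 ✓; ∠(MA, AG) = 90.00° ✓; |AG| = 27.10 ✗.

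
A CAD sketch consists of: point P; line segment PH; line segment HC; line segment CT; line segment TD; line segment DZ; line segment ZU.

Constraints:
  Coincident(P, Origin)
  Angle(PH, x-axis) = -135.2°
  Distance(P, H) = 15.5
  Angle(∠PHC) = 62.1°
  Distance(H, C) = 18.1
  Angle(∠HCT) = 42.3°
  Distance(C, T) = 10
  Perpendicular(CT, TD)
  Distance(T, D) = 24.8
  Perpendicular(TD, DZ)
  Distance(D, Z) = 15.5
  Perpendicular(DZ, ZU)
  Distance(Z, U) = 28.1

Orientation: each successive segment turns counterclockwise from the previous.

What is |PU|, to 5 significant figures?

22.747

The perpendicularity gives DZ at right angles to TD, so DZ runs at -59.600°; with |DZ| = 15.5, Z = (-12.324, -33.598). DZ is perpendicular to ZU, so ZU runs at 30.400°; with |ZU| = 28.1, U = (11.912, -19.378). Then |PU| = |U − P| = 22.747.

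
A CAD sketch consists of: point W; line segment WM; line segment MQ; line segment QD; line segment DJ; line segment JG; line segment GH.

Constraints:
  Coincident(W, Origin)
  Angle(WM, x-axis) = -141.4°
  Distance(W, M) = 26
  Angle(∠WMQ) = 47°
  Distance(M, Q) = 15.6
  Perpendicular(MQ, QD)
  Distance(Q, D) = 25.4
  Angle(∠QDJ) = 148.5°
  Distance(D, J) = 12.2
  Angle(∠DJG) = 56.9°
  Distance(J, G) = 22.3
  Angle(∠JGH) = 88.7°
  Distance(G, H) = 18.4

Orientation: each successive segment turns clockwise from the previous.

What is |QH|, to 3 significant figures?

8.19

∠DJG = 56.9° gives JG at -159° from the x-axis; with |JG| = 22.3, G = (-4.73, -17.8). ∠JGH = 88.7° gives GH at 110° from the x-axis; with |GH| = 18.4, H = (-10.9, -0.438). Then |QH| = |H − Q| = 8.19.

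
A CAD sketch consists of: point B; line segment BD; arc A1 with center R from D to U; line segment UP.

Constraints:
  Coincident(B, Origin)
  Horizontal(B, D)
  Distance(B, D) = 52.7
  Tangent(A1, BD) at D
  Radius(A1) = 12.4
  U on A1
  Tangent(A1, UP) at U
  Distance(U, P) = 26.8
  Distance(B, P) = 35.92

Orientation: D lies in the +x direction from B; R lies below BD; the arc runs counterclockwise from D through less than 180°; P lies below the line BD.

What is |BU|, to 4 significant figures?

43.45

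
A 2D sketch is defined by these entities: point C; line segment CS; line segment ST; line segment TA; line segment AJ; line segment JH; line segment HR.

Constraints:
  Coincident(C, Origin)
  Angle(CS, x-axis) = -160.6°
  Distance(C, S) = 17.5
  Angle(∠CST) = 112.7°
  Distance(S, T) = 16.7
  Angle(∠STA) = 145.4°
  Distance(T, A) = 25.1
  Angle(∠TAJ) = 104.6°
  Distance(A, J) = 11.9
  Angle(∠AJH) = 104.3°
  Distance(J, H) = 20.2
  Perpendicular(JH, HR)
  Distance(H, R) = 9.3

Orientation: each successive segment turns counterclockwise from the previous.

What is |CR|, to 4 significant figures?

20.96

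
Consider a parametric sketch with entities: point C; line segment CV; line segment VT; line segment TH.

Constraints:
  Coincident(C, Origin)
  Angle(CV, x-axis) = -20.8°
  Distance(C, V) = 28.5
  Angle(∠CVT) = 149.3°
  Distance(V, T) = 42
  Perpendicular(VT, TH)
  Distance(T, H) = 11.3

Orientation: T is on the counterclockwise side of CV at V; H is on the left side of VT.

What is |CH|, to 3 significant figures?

66.6

∠CVT = 149.3°, so VT runs at -20.8° + (180° − 149.3°) = 9.90° from the x-axis; with |VT| = 42.0, T = V + 42.0·(cos 9.90°, sin 9.90°) = (68.0, -2.90). The perpendicularity gives TH at right angles to VT; with |TH| = 11.3 on the left of VT, H = T + 11.3·(-0.172, 0.985) = (66.1, 8.23). Then |CH| = |H − C| = 66.6.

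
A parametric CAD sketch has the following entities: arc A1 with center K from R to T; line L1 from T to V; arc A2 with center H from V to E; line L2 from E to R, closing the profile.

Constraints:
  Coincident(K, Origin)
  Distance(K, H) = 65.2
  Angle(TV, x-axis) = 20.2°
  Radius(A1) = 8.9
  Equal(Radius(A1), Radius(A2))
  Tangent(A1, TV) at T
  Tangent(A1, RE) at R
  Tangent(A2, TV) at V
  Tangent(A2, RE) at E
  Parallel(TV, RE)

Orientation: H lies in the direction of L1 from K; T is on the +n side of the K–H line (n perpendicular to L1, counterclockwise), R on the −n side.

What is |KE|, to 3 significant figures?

65.8

The slot axis is L1's direction at 20.2°, so u = (cos 20.2°, sin 20.2°) = (0.938, 0.345) and n = (−sin 20.2°, cos 20.2°) = (-0.345, 0.938). K is at the origin and H lies 65.2 along u from K, so H = 65.2·u = (61.2, 22.5). Tangency of A1 to both parallel lines with radius 8.9 puts T and R at K ± 8.9·n: T = (-3.07, 8.35), R = (3.07, -8.35). Equal radii place V and E the same way about H: V = H + 8.9·n = (58.1, 30.9), E = H − 8.9·n = (64.3, 14.2). Then |KE| = |E − K| = 65.8.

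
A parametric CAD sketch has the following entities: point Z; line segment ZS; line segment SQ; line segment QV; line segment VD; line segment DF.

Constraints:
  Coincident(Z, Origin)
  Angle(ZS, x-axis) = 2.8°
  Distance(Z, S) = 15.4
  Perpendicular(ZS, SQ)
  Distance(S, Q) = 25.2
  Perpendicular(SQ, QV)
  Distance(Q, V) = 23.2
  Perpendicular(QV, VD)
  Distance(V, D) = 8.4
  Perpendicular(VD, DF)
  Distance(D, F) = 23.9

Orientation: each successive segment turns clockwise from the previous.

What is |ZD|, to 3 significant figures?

18.5

Z is at the origin; ZS runs at 2.8° with length 15.4, so S = (15.4, 0.752). ZS is perpendicular to SQ, so SQ runs at -87.2°; with |SQ| = 25.2, Q = (16.6, -24.4). SQ is perpendicular to QV, so QV runs at -177°; with |QV| = 23.2, V = (-6.56, -25.6). QV is perpendicular to VD, so VD runs at 92.8°; with |VD| = 8.4, D = (-6.97, -17.2). Then |ZD| = |D − Z| = 18.5.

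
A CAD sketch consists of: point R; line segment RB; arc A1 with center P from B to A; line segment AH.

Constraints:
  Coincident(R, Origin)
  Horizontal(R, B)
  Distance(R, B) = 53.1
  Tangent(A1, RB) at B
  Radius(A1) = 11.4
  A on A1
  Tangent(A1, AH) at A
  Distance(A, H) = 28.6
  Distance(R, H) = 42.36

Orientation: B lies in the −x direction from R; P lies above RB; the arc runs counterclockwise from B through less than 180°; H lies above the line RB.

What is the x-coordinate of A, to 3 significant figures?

-43.2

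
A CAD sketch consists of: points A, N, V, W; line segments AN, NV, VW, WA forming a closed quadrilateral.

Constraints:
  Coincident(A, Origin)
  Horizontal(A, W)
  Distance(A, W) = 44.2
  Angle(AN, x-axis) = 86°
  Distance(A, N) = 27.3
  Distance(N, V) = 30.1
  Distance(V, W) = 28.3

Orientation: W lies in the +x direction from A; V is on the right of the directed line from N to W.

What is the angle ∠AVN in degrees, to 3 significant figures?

64.4°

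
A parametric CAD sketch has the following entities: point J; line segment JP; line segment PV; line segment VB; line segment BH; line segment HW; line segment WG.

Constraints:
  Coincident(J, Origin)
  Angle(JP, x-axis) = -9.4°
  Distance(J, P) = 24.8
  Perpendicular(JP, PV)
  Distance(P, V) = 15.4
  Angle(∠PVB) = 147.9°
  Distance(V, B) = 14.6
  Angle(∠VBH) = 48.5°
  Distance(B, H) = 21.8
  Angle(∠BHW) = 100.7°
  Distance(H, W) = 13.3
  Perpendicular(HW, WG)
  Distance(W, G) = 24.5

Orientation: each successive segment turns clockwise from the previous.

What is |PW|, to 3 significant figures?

2.22

J is at the origin; JP runs at -9.4° with length 24.8, so P = (24.5, -4.05). The perpendicularity gives PV at right angles to JP, so PV runs at -99.4°; with |PV| = 15.4, V = (22.0, -19.2). ∠PVB = 147.9° gives VB at -132° from the x-axis; with |VB| = 14.6, B = (12.3, -30.2). ∠VBH = 48.5° gives BH at 97.0° from the x-axis; with |BH| = 21.8, H = (9.62, -8.54). ∠BHW = 100.7° gives HW at 17.7° from the x-axis; with |HW| = 13.3, W = (22.3, -4.50). Then |PW| = |W − P| = 2.22.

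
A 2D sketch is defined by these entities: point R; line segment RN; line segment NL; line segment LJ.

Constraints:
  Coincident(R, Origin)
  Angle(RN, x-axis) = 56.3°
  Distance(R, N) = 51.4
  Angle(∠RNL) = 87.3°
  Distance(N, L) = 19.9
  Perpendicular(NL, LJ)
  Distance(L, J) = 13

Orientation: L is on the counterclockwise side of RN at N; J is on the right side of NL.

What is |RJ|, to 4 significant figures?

66.67

R is at the origin; RN runs at 56.3° with length 51.4, so N = 51.4·(cos 56.3°, sin 56.3°) = (28.52, 42.76). ∠RNL = 87.3°, so NL runs at 56.3° + (180° − 87.3°) = 149.0° from the x-axis; with |NL| = 19.9, L = N + 19.9·(cos 149.0°, sin 149.0°) = (11.46, 53.01). The perpendicularity gives LJ at right angles to NL; with |LJ| = 13.0 on the right of NL, J = L + 13.0·(0.5150, 0.8572) = (18.16, 64.15). Then |RJ| = |J − R| = 66.67.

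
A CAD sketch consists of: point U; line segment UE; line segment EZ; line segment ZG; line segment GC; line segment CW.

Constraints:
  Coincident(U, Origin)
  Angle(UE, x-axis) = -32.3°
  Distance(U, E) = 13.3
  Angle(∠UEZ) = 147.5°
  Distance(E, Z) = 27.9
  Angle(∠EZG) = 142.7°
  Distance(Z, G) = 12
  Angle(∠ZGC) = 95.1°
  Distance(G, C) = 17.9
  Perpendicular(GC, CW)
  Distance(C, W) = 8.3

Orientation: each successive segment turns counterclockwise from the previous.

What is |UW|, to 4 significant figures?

33.88

U is at the origin; UE runs at -32.3° with length 13.3, so E = (11.24, -7.107). ∠UEZ = 147.5° gives EZ at 0.2000° from the x-axis; with |EZ| = 27.9, Z = (39.14, -7.009). ∠EZG = 142.7° gives ZG at 37.50° from the x-axis; with |ZG| = 12.0, G = (48.66, 0.2956). ∠ZGC = 95.1° gives GC at 122.4° from the x-axis; with |GC| = 17.9, C = (39.07, 15.41). GC is perpendicular to CW, so CW runs at -147.6°; with |CW| = 8.3, W = (32.06, 10.96). Then |UW| = |W − U| = 33.88.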